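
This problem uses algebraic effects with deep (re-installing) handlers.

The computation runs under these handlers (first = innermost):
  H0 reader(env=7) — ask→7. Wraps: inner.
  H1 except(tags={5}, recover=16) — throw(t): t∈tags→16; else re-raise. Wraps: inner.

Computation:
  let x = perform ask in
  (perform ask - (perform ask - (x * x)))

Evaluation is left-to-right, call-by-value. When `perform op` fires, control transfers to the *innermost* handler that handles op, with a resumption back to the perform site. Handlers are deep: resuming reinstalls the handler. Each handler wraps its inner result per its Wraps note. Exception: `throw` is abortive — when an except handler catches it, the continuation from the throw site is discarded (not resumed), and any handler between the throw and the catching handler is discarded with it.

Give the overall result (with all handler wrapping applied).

Working:
ask @ H0 ⇒ 7
ask @ H0 ⇒ 7
ask @ H0 ⇒ 7
H0 returns 49
H1 returns 49
= 49

Answer: 49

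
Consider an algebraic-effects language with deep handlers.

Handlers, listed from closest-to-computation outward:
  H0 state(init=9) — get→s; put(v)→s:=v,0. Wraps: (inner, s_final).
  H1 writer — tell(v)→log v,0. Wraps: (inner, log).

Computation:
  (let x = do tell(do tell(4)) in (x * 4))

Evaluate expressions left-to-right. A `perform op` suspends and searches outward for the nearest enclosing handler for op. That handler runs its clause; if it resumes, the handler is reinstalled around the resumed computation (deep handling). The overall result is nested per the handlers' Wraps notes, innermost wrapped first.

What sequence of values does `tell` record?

Evaluation trace:
tell(4) @ H1 ⇒ log+=4
tell(0) @ H1 ⇒ log+=0
H0 returns (0, 9)
H1 returns ((0, 9), (4, 0))
= ((0, 9), (4, 0))

Answer: (4, 0)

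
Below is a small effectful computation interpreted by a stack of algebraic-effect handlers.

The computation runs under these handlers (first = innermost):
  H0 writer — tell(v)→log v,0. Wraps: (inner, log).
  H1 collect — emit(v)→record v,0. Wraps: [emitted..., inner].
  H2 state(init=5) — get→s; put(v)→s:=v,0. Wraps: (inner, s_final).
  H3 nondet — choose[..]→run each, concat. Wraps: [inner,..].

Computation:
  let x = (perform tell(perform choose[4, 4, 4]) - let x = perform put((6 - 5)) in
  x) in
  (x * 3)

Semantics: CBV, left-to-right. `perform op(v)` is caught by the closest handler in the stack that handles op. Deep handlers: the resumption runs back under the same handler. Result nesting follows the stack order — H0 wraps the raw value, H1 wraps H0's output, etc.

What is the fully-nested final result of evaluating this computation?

Step-by-step:
choose[4, 4, 4] @ H3
  branch[0] choose=4:
    tell(4) @ H0 ⇒ log+=4
    put(1) @ H2 ⇒ s:=1
    H0 returns (0, (4))
    H1 returns [(0, (4))]
    H2 returns ([(0, (4))], 1)
    H3 returns [([(0, (4))], 1)]
  branch[1] choose=4:
    tell(4) @ H0 ⇒ log+=4
    put(1) @ H2 ⇒ s:=1
    H0 returns (0, (4))
    H1 returns [(0, (4))]
    H2 returns ([(0, (4))], 1)
    H3 returns [([(0, (4))], 1)]
  branch[2] choose=4:
    tell(4) @ H0 ⇒ log+=4
    put(1) @ H2 ⇒ s:=1
    H0 returns (0, (4))
    H1 returns [(0, (4))]
    H2 returns ([(0, (4))], 1)
    H3 returns [([(0, (4))], 1)]
= [([(0, (4))], 1), ([(0, (4))], 1), ([(0, (4))], 1)]

Answer: [([(0, (4))], 1), ([(0, (4))], 1), ([(0, (4))], 1)]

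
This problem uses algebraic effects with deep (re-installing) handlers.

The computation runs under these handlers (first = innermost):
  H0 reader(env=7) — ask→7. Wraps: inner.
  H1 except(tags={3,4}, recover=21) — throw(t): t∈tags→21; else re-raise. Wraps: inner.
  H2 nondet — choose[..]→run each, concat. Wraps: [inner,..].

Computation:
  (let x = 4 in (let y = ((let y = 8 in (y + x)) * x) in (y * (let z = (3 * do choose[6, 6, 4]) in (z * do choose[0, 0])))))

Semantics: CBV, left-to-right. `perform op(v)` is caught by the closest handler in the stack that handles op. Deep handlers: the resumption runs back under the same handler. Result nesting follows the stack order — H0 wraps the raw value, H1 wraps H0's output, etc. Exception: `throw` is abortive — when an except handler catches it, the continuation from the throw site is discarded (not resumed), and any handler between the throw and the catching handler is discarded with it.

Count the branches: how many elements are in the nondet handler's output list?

Answer: 6

Working:
choose[6, 6, 4] @ H2
  branch[0] choose=6:
    choose[0, 0] @ H2
      branch[0] choose=0:
        H0 returns 0
        H1 returns 0
        H2 returns [0]
      branch[1] choose=0:
        H0 returns 0
        H1 returns 0
        H2 returns [0]
  branch[1] choose=6:
    choose[0, 0] @ H2
      branch[0] choose=0:
        H0 returns 0
        H1 returns 0
        H2 returns [0]
      branch[1] choose=0:
        H0 returns 0
        H1 returns 0
        H2 returns [0]
  branch[2] choose=4:
    choose[0, 0] @ H2
      branch[0] choose=0:
        H0 returns 0
        H1 returns 0
        H2 returns [0]
      branch[1] choose=0:
        H0 returns 0
        H1 returns 0
        H2 returns [0]
= [0, 0, 0, 0, 0, 0]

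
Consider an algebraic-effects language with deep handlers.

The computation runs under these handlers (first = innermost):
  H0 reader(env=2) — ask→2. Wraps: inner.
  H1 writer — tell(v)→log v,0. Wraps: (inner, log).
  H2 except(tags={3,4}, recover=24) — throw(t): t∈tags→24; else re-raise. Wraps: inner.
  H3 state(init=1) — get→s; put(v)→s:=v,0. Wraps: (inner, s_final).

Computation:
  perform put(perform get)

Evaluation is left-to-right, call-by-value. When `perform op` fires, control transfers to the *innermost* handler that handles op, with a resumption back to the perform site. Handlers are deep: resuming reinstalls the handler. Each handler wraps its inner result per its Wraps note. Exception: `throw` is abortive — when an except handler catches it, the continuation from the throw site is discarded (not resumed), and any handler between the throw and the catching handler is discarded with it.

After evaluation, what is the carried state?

Answer: 1

Working:
get @ H3 ⇒ 1
put(1) @ H3 ⇒ s:=1
H0 returns 0
H1 returns (0, ())
H2 returns (0, ())
H3 returns ((0, ()), 1)
= ((0, ()), 1)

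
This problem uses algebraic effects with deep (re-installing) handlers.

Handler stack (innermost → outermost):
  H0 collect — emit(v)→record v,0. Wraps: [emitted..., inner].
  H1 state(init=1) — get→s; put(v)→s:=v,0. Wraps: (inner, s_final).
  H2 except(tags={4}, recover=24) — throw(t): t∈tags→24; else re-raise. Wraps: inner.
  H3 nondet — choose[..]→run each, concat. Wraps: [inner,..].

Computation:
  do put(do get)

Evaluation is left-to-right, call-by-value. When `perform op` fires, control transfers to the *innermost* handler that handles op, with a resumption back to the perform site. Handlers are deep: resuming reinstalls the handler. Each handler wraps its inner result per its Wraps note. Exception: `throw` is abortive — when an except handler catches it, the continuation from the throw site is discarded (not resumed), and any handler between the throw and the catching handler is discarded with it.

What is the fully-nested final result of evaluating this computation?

Step-by-step:
get @ H1 ⇒ 1
put(1) @ H1 ⇒ s:=1
H0 returns [0]
H1 returns ([0], 1)
H2 returns ([0], 1)
H3 returns [([0], 1)]
= [([0], 1)]

Answer: [([0], 1)]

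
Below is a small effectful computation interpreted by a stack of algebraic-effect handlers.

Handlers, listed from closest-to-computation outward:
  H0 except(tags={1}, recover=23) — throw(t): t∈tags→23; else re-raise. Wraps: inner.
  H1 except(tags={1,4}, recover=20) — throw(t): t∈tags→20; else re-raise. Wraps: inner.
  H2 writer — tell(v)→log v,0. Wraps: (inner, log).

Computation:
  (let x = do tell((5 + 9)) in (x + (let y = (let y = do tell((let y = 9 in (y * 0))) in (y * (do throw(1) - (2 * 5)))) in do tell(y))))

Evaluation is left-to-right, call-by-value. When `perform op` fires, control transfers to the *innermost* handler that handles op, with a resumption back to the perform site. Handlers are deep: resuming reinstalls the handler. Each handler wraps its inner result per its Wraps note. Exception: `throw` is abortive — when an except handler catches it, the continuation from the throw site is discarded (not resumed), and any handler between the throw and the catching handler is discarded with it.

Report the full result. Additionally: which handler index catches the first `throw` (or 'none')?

Evaluation trace:
tell(14) @ H2 ⇒ log+=14
tell(0) @ H2 ⇒ log+=0
throw(1) @ H0 caught ⇒ 23
H1 returns 23
H2 returns (23, (14, 0))
= (23, (14, 0))

Answer: (23, (14, 0)) ; first throw caught by: H0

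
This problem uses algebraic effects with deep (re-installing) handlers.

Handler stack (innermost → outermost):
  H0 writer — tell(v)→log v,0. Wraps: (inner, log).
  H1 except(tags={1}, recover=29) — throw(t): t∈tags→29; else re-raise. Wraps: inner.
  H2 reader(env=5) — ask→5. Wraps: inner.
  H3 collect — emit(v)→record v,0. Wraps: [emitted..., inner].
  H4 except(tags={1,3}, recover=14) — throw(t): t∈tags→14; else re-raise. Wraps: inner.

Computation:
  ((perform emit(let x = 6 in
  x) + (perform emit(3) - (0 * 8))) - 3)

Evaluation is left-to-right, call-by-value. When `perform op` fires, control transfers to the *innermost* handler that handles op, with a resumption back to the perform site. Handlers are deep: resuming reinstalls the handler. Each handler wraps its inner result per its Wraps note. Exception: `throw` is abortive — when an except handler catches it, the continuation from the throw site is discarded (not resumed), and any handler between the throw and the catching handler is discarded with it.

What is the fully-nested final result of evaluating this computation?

Working:
emit(6) @ H3 ⇒ out+=6
emit(3) @ H3 ⇒ out+=3
H0 returns (-3, ())
H1 returns (-3, ())
H2 returns (-3, ())
H3 returns [6, 3, (-3, ())]
H4 returns [6, 3, (-3, ())]
= [6, 3, (-3, ())]

Answer: [6, 3, (-3, ())]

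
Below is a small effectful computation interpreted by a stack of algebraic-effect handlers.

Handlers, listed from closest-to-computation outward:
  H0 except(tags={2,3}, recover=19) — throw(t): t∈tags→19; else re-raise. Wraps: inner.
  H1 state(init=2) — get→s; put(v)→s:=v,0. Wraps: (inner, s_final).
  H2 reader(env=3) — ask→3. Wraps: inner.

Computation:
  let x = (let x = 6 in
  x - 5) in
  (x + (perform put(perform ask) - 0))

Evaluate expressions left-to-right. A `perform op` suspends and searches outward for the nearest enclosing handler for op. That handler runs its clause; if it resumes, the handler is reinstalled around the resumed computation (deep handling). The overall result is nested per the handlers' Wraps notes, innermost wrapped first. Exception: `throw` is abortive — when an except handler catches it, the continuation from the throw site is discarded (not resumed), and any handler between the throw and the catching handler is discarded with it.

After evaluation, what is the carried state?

Evaluation trace:
ask @ H2 ⇒ 3
put(3) @ H1 ⇒ s:=3
H0 returns 1
H1 returns (1, 3)
H2 returns (1, 3)
= (1, 3)

Answer: 3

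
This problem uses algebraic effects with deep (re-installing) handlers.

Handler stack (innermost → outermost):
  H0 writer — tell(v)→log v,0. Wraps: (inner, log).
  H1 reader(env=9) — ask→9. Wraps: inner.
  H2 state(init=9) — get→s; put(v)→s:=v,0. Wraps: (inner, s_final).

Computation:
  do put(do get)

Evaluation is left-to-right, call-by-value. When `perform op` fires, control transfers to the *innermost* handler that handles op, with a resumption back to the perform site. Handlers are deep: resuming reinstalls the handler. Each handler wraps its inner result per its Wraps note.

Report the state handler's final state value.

Evaluation trace:
get @ H2 ⇒ 9
put(9) @ H2 ⇒ s:=9
H0 returns (0, ())
H1 returns (0, ())
H2 returns ((0, ()), 9)
= ((0, ()), 9)

Answer: 9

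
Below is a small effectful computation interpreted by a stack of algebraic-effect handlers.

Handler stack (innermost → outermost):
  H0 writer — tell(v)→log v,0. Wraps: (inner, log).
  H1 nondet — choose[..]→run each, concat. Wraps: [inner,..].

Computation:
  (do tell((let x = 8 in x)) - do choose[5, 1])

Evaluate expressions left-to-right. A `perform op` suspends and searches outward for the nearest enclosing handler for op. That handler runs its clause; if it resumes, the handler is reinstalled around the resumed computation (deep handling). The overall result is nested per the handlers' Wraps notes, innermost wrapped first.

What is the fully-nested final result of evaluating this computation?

Answer: [(-5, (8)), (-1, (8))]

Working:
tell(8) @ H0 ⇒ log+=8
choose[5, 1] @ H1
  branch[0] choose=5:
    H0 returns (-5, (8))
    H1 returns [(-5, (8))]
  branch[1] choose=1:
    H0 returns (-1, (8))
    H1 returns [(-1, (8))]
= [(-5, (8)), (-1, (8))]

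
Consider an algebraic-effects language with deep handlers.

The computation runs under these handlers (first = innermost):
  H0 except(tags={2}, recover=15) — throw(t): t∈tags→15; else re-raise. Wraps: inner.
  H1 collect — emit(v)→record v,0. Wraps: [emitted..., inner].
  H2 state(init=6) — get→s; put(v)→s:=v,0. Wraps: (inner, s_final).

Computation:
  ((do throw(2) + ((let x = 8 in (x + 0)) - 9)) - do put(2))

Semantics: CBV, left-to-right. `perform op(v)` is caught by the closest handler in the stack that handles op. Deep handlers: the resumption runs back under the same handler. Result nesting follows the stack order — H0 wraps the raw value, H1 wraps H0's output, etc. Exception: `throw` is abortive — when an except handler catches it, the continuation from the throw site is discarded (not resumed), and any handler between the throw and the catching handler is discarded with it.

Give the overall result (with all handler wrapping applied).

Working:
throw(2) @ H0 caught ⇒ 15
H1 returns [15]
H2 returns ([15], 6)
= ([15], 6)

Answer: ([15], 6)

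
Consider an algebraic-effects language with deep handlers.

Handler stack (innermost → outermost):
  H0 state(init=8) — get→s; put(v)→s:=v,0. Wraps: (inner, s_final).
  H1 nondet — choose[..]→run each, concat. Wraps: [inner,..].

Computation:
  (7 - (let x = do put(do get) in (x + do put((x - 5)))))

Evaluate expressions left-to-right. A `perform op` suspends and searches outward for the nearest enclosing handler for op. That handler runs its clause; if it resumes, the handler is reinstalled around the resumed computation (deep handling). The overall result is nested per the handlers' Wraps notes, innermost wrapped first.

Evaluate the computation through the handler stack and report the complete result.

Answer: [(7, -5)]

Step-by-step:
get @ H0 ⇒ 8
put(8) @ H0 ⇒ s:=8
put(-5) @ H0 ⇒ s:=-5
H0 returns (7, -5)
H1 returns [(7, -5)]
= [(7, -5)]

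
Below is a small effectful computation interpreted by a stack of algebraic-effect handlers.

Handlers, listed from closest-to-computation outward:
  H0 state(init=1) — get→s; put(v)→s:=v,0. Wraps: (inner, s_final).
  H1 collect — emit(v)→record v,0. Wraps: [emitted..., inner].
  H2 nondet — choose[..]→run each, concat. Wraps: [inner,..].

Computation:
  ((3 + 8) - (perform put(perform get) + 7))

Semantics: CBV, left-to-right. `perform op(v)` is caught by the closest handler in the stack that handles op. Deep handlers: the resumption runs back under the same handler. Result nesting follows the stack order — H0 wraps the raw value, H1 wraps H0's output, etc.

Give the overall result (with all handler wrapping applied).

Working:
get @ H0 ⇒ 1
put(1) @ H0 ⇒ s:=1
H0 returns (4, 1)
H1 returns [(4, 1)]
H2 returns [[(4, 1)]]
= [[(4, 1)]]

Answer: [[(4, 1)]]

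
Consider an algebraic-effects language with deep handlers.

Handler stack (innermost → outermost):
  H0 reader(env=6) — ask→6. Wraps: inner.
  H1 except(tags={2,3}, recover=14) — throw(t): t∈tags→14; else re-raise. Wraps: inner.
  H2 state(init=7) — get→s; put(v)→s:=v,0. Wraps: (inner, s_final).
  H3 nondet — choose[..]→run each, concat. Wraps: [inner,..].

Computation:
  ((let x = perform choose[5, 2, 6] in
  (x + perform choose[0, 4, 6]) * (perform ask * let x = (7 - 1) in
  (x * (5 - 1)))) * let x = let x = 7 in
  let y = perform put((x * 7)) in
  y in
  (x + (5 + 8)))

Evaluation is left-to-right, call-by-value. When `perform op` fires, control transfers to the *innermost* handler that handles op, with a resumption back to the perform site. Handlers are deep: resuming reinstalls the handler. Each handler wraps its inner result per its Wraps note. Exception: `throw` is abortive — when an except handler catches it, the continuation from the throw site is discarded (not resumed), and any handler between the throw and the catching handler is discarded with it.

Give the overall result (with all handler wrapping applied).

Working:
choose[5, 2, 6] @ H3
  branch[0] choose=5:
    choose[0, 4, 6] @ H3
      branch[0] choose=0:
        ask @ H0 ⇒ 6
        put(49) @ H2 ⇒ s:=49
        H0 returns 9360
        H1 returns 9360
        H2 returns (9360, 49)
        H3 returns [(9360, 49)]
      branch[1] choose=4:
        ask @ H0 ⇒ 6
        put(49) @ H2 ⇒ s:=49
        H0 returns 16848
        H1 returns 16848
        H2 returns (16848, 49)
        H3 returns [(16848, 49)]
      branch[2] choose=6:
        ask @ H0 ⇒ 6
        put(49) @ H2 ⇒ s:=49
        H0 returns 20592
        H1 returns 20592
        H2 returns (20592, 49)
        H3 returns [(20592, 49)]
  branch[1] choose=2:
    choose[0, 4, 6] @ H3
      branch[0] choose=0:
        ask @ H0 ⇒ 6
        put(49) @ H2 ⇒ s:=49
        H0 returns 3744
        H1 returns 3744
        H2 returns (3744, 49)
        H3 returns [(3744, 49)]
      branch[1] choose=4:
        ask @ H0 ⇒ 6
        put(49) @ H2 ⇒ s:=49
        H0 returns 11232
        H1 returns 11232
        H2 returns (11232, 49)
        H3 returns [(11232, 49)]
      branch[2] choose=6:
        ask @ H0 ⇒ 6
        put(49) @ H2 ⇒ s:=49
        H0 returns 14976
        H1 returns 14976
        H2 returns (14976, 49)
        H3 returns [(14976, 49)]
  branch[2] choose=6:
    choose[0, 4, 6] @ H3
      branch[0] choose=0:
        ask @ H0 ⇒ 6
        put(49) @ H2 ⇒ s:=49
        H0 returns 11232
        H1 returns 11232
        H2 returns (11232, 49)
        H3 returns [(11232, 49)]
      branch[1] choose=4:
        ask @ H0 ⇒ 6
        put(49) @ H2 ⇒ s:=49
        H0 returns 18720
        H1 returns 18720
        H2 returns (18720, 49)
        H3 returns [(18720, 49)]
      branch[2] choose=6:
        ask @ H0 ⇒ 6
        put(49) @ H2 ⇒ s:=49
        H0 returns 22464
        H1 returns 22464
        H2 returns (22464, 49)
        H3 returns [(22464, 49)]
= [(9360, 49), (16848, 49), (20592, 49), (3744, 49), (11232, 49), (14976, 49), (11232, 49), (18720, 49), (22464, 49)]

Answer: [(9360, 49), (16848, 49), (20592, 49), (3744, 49), (11232, 49), (14976, 49), (11232, 49), (18720, 49), (22464, 49)]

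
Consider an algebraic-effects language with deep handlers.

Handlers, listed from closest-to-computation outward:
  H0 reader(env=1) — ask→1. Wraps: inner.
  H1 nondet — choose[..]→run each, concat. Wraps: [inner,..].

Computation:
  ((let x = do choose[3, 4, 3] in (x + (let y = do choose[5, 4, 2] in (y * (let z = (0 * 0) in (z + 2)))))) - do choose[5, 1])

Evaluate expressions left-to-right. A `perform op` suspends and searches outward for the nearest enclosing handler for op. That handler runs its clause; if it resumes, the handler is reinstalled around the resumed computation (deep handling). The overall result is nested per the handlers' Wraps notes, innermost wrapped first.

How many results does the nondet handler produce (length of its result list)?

Answer: 18

Step-by-step:
choose[3, 4, 3] @ H1
  branch[0] choose=3:
    choose[5, 4, 2] @ H1
      branch[0] choose=5:
        choose[5, 1] @ H1
          branch[0] choose=5:
            H0 returns 8
            H1 returns [8]
          branch[1] choose=1:
            H0 returns 12
            H1 returns [12]
      branch[1] choose=4:
        choose[5, 1] @ H1
          branch[0] choose=5:
            H0 returns 6
            H1 returns [6]
          branch[1] choose=1:
            H0 returns 10
            H1 returns [10]
      branch[2] choose=2:
        choose[5, 1] @ H1
          branch[0] choose=5:
            H0 returns 2
            H1 returns [2]
          branch[1] choose=1:
            H0 returns 6
            H1 returns [6]
  branch[1] choose=4:
    choose[5, 4, 2] @ H1
      branch[0] choose=5:
        choose[5, 1] @ H1
          branch[0] choose=5:
            H0 returns 9
            H1 returns [9]
          branch[1] choose=1:
            H0 returns 13
            H1 returns [13]
      branch[1] choose=4:
        choose[5, 1] @ H1
          branch[0] choose=5:
            H0 returns 7
            H1 returns [7]
          branch[1] choose=1:
            H0 returns 11
            H1 returns [11]
      branch[2] choose=2:
        choose[5, 1] @ H1
          branch[0] choose=5:
            H0 returns 3
            H1 returns [3]
          branch[1] choose=1:
            H0 returns 7
            H1 returns [7]
  branch[2] choose=3:
    choose[5, 4, 2] @ H1
      branch[0] choose=5:
        choose[5, 1] @ H1
          branch[0] choose=5:
            H0 returns 8
            H1 returns [8]
          branch[1] choose=1:
            H0 returns 12
            H1 returns [12]
      branch[1] choose=4:
        choose[5, 1] @ H1
          branch[0] choose=5:
            H0 returns 6
            H1 returns [6]
          branch[1] choose=1:
            H0 returns 10
            H1 returns [10]
      branch[2] choose=2:
        choose[5, 1] @ H1
          branch[0] choose=5:
            H0 returns 2
            H1 returns [2]
          branch[1] choose=1:
            H0 returns 6
            H1 returns [6]
= [8, 12, 6, 10, 2, 6, 9, 13, 7, 11, 3, 7, 8, 12, 6, 10, 2, 6]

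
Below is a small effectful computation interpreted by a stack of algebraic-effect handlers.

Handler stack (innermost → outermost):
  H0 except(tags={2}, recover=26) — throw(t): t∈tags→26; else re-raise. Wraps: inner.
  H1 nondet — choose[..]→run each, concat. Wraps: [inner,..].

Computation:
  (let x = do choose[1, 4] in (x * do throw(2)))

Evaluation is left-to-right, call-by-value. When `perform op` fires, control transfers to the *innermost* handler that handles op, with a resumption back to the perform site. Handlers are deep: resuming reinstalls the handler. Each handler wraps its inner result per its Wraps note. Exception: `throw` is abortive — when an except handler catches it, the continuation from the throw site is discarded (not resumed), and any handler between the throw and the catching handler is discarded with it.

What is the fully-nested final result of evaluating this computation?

Answer: [26, 26]

Working:
choose[1, 4] @ H1
  branch[0] choose=1:
    throw(2) @ H0 caught ⇒ 26
    H1 returns [26]
  branch[1] choose=4:
    throw(2) @ H0 caught ⇒ 26
    H1 returns [26]
= [26, 26]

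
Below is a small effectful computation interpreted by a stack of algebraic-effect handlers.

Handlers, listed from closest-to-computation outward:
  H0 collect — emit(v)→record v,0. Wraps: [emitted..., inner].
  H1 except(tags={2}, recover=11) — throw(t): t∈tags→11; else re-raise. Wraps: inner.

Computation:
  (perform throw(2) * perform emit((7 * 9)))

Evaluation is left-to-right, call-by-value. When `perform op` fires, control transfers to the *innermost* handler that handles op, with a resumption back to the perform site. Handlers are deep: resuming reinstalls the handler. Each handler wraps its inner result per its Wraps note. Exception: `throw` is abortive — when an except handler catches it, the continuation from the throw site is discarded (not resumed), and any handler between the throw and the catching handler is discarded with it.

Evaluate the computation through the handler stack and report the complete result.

Answer: 11

Evaluation trace:
throw(2) @ H1 caught ⇒ 11
= 11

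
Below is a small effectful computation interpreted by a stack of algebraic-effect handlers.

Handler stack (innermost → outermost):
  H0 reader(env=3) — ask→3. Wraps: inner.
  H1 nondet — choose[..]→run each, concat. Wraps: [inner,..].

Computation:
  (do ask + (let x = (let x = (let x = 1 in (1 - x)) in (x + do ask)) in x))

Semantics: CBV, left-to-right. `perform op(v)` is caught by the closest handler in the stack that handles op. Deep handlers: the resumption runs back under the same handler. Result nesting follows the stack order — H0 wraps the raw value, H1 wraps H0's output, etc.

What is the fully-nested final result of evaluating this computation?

Evaluation trace:
ask @ H0 ⇒ 3
ask @ H0 ⇒ 3
H0 returns 6
H1 returns [6]
= [6]

Answer: [6]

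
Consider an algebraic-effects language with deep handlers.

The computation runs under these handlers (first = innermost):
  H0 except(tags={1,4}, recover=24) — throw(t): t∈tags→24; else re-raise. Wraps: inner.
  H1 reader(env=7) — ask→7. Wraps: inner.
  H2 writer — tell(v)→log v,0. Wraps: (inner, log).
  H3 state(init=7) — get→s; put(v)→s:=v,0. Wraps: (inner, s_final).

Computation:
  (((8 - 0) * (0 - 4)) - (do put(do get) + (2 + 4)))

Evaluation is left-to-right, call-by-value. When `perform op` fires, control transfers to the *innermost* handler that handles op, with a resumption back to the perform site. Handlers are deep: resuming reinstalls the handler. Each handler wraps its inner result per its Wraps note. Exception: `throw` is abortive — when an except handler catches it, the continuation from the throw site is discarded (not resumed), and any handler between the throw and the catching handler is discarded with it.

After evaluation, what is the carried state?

Step-by-step:
get @ H3 ⇒ 7
put(7) @ H3 ⇒ s:=7
H0 returns -38
H1 returns -38
H2 returns (-38, ())
H3 returns ((-38, ()), 7)
= ((-38, ()), 7)

Answer: 7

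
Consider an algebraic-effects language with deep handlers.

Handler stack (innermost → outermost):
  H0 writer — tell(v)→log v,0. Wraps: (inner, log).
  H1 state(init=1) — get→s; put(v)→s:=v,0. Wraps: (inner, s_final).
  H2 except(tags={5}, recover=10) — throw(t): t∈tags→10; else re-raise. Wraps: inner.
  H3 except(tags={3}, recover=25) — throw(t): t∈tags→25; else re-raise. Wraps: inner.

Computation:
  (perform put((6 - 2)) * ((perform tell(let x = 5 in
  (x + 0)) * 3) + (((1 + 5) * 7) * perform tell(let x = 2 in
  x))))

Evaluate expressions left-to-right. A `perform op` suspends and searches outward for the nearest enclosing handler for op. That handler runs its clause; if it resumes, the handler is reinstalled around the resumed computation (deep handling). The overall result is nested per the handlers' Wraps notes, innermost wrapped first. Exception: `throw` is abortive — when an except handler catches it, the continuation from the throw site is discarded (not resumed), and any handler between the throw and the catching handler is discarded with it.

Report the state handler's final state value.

Working:
put(4) @ H1 ⇒ s:=4
tell(5) @ H0 ⇒ log+=5
tell(2) @ H0 ⇒ log+=2
H0 returns (0, (5, 2))
H1 returns ((0, (5, 2)), 4)
H2 returns ((0, (5, 2)), 4)
H3 returns ((0, (5, 2)), 4)
= ((0, (5, 2)), 4)

Answer: 4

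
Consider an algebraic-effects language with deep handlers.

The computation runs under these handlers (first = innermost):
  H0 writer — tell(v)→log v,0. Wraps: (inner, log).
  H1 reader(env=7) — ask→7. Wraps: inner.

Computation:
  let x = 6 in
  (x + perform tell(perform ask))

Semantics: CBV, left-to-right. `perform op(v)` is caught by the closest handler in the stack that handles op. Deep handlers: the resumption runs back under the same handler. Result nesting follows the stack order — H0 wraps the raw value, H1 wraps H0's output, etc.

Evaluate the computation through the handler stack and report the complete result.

Evaluation trace:
ask @ H1 ⇒ 7
tell(7) @ H0 ⇒ log+=7
H0 returns (6, (7))
H1 returns (6, (7))
= (6, (7))

Answer: (6, (7))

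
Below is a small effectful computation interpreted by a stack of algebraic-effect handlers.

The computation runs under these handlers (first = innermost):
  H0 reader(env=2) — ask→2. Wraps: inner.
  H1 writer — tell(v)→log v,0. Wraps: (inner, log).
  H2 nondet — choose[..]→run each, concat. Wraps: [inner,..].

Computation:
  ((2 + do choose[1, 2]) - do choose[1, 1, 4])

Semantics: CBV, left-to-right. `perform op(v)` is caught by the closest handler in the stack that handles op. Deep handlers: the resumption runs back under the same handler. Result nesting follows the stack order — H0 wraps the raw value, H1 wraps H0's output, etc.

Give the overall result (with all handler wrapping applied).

Evaluation trace:
choose[1, 2] @ H2
  branch[0] choose=1:
    choose[1, 1, 4] @ H2
      branch[0] choose=1:
        H0 returns 2
        H1 returns (2, ())
        H2 returns [(2, ())]
      branch[1] choose=1:
        H0 returns 2
        H1 returns (2, ())
        H2 returns [(2, ())]
      branch[2] choose=4:
        H0 returns -1
        H1 returns (-1, ())
        H2 returns [(-1, ())]
  branch[1] choose=2:
    choose[1, 1, 4] @ H2
      branch[0] choose=1:
        H0 returns 3
        H1 returns (3, ())
        H2 returns [(3, ())]
      branch[1] choose=1:
        H0 returns 3
        H1 returns (3, ())
        H2 returns [(3, ())]
      branch[2] choose=4:
        H0 returns 0
        H1 returns (0, ())
        H2 returns [(0, ())]
= [(2, ()), (2, ()), (-1, ()), (3, ()), (3, ()), (0, ())]

Answer: [(2, ()), (2, ()), (-1, ()), (3, ()), (3, ()), (0, ())]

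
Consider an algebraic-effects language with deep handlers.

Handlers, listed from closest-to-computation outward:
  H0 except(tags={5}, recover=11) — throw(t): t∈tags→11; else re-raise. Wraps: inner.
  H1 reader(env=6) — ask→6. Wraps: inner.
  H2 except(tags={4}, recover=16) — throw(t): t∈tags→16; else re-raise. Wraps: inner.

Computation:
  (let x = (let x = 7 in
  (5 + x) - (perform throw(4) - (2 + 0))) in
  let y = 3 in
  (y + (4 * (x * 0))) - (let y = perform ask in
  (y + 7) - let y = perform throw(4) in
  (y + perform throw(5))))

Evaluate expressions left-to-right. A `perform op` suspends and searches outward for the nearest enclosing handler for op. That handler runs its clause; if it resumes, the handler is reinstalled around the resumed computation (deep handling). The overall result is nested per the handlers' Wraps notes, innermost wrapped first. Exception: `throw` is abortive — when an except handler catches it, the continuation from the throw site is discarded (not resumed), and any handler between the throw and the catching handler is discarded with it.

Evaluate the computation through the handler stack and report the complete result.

Answer: 16

Step-by-step:
throw(4) @ H0 re-raised
throw(4) @ H2 caught ⇒ 16
= 16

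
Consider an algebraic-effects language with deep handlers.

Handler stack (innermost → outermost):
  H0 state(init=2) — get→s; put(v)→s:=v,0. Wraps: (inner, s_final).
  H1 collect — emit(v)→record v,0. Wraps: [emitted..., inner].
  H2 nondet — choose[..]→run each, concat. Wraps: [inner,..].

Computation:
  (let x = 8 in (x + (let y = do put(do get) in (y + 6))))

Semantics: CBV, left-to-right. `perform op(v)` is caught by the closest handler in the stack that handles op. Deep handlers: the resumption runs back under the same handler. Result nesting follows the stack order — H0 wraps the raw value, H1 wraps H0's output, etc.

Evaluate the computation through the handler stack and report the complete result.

Answer: [[(14, 2)]]

Working:
get @ H0 ⇒ 2
put(2) @ H0 ⇒ s:=2
H0 returns (14, 2)
H1 returns [(14, 2)]
H2 returns [[(14, 2)]]
= [[(14, 2)]]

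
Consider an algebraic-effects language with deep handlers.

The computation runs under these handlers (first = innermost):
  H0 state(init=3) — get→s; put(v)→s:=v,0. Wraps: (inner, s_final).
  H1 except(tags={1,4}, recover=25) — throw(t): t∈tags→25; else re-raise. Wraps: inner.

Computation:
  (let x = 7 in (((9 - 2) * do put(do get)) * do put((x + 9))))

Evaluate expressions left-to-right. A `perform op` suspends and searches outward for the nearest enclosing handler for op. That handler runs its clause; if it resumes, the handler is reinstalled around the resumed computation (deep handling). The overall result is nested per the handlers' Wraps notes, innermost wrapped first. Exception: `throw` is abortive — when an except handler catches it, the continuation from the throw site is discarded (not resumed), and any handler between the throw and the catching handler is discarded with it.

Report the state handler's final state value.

Step-by-step:
get @ H0 ⇒ 3
put(3) @ H0 ⇒ s:=3
put(16) @ H0 ⇒ s:=16
H0 returns (0, 16)
H1 returns (0, 16)
= (0, 16)

Answer: 16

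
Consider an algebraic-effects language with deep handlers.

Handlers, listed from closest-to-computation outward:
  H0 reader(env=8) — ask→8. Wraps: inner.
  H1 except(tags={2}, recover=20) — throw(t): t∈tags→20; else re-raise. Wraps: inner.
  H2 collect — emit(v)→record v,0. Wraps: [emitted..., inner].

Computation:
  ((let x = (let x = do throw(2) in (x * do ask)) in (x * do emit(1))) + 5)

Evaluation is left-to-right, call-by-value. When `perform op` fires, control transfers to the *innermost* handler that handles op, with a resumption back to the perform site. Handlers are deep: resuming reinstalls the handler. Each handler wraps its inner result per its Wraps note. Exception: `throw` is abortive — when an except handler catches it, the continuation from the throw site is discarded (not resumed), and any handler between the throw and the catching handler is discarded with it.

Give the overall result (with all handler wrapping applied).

Answer: [20]

Evaluation trace:
throw(2) @ H1 caught ⇒ 20
H2 returns [20]
= [20]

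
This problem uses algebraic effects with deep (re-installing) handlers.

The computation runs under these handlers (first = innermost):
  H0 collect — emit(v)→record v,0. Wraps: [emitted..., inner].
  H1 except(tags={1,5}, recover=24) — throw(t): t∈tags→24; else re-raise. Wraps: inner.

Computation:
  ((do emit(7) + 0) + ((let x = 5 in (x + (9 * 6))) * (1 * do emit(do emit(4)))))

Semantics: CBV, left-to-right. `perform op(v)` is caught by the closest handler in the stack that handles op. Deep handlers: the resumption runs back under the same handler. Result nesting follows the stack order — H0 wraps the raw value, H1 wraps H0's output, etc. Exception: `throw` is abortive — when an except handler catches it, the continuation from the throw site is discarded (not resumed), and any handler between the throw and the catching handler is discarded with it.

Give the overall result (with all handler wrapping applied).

Answer: [7, 4, 0, 0]

Working:
emit(7) @ H0 ⇒ out+=7
emit(4) @ H0 ⇒ out+=4
emit(0) @ H0 ⇒ out+=0
H0 returns [7, 4, 0, 0]
H1 returns [7, 4, 0, 0]
= [7, 4, 0, 0]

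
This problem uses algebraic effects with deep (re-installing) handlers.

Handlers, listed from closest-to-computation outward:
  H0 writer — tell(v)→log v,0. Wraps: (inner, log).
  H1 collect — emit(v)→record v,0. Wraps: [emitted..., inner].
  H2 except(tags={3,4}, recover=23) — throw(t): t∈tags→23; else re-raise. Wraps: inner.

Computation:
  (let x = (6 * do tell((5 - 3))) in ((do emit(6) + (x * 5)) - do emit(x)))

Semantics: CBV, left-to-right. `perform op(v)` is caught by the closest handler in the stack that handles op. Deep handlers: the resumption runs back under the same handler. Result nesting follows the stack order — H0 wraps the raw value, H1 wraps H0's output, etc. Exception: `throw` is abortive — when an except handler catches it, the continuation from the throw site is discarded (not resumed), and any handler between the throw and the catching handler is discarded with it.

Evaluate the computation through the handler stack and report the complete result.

Answer: [6, 0, (0, (2))]

Working:
tell(2) @ H0 ⇒ log+=2
emit(6) @ H1 ⇒ out+=6
emit(0) @ H1 ⇒ out+=0
H0 returns (0, (2))
H1 returns [6, 0, (0, (2))]
H2 returns [6, 0, (0, (2))]
= [6, 0, (0, (2))]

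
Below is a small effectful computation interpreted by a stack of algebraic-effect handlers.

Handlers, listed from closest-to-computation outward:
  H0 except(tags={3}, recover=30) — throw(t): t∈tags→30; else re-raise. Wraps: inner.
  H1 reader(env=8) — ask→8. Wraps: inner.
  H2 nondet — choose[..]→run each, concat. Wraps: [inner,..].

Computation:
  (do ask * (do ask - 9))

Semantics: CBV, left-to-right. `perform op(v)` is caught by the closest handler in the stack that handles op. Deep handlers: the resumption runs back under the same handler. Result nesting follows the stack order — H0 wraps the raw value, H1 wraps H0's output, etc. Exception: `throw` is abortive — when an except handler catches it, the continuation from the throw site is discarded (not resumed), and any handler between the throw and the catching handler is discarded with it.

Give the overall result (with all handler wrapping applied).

Evaluation trace:
ask @ H1 ⇒ 8
ask @ H1 ⇒ 8
H0 returns -8
H1 returns -8
H2 returns [-8]
= [-8]

Answer: [-8]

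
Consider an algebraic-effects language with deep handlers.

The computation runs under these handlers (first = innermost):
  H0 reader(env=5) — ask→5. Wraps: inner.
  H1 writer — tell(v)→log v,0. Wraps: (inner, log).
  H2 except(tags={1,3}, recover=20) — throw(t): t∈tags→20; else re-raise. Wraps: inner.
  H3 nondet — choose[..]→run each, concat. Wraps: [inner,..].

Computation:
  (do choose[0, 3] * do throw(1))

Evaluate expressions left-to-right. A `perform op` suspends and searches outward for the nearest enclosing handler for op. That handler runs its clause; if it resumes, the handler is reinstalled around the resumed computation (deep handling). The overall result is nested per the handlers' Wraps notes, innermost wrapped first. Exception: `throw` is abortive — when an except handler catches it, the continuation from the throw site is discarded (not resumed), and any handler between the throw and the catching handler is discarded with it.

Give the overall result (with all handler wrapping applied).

Answer: [20, 20]

Working:
choose[0, 3] @ H3
  branch[0] choose=0:
    throw(1) @ H2 caught ⇒ 20
    H3 returns [20]
  branch[1] choose=3:
    throw(1) @ H2 caught ⇒ 20
    H3 returns [20]
= [20, 20]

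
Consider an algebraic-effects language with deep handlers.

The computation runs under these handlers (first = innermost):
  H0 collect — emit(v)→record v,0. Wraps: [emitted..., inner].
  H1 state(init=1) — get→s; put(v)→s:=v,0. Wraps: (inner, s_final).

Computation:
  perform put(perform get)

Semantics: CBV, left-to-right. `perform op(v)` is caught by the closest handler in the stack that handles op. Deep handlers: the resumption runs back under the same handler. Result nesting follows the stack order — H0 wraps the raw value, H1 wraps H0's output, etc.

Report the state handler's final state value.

Step-by-step:
get @ H1 ⇒ 1
put(1) @ H1 ⇒ s:=1
H0 returns [0]
H1 returns ([0], 1)
= ([0], 1)

Answer: 1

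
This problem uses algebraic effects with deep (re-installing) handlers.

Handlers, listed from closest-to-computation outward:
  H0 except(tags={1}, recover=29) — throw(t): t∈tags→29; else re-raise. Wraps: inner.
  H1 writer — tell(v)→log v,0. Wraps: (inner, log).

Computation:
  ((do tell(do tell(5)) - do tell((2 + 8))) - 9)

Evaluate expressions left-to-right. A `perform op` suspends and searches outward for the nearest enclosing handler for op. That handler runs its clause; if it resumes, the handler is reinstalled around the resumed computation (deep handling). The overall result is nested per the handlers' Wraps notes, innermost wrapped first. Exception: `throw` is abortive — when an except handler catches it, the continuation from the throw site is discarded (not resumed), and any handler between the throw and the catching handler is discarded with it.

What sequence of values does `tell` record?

Answer: (5, 0, 10)

Evaluation trace:
tell(5) @ H1 ⇒ log+=5
tell(0) @ H1 ⇒ log+=0
tell(10) @ H1 ⇒ log+=10
H0 returns -9
H1 returns (-9, (5, 0, 10))
= (-9, (5, 0, 10))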